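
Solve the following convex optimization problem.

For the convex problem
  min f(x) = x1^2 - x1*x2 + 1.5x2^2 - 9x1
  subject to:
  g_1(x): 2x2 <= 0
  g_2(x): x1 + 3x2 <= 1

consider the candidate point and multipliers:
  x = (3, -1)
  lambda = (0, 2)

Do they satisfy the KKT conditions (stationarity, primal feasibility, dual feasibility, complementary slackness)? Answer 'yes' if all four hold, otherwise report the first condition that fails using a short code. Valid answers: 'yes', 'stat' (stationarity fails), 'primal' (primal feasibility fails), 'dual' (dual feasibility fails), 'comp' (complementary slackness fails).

Gradient of f: grad f(x) = Q x + c = (-2, -6)
Constraint values g_i(x) = a_i^T x - b_i:
  g_1((3, -1)) = -2
  g_2((3, -1)) = -1
Stationarity residual: grad f(x) + sum_i lambda_i a_i = (0, 0)
  -> stationarity OK
Primal feasibility (all g_i <= 0): OK
Dual feasibility (all lambda_i >= 0): OK
Complementary slackness (lambda_i * g_i(x) = 0 for all i): FAILS

Verdict: the first failing condition is complementary_slackness -> comp.

comp


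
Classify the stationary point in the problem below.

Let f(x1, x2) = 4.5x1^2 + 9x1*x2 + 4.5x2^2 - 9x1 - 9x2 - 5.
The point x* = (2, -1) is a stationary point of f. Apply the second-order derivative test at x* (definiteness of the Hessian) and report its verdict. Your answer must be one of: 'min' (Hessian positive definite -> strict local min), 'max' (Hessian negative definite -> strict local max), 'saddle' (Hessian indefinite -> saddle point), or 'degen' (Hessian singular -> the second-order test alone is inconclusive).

Compute the Hessian H = grad^2 f:
  H = [[9, 9], [9, 9]]
Verify stationarity: grad f(x*) = H x* + g = (0, 0).
Eigenvalues of H: 0, 18.
H has a zero eigenvalue (singular; positive semidefinite but not definite), so H is neither positive definite, negative definite, nor indefinite. The second-order test alone is inconclusive -> degen.
(Indeed, f is constant along the null direction of H through x*, so x* is not a strict local extremum.)

degen


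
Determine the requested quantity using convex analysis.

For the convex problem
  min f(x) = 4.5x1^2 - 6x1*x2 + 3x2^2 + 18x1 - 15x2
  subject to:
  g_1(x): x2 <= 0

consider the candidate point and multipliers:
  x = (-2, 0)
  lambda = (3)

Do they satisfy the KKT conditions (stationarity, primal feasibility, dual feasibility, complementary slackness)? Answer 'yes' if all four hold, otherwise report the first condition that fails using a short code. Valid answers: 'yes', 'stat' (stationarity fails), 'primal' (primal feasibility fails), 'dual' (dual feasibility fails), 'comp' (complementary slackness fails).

Gradient of f: grad f(x) = Q x + c = (0, -3)
Constraint values g_i(x) = a_i^T x - b_i:
  g_1((-2, 0)) = 0
Stationarity residual: grad f(x) + sum_i lambda_i a_i = (0, 0)
  -> stationarity OK
Primal feasibility (all g_i <= 0): OK
Dual feasibility (all lambda_i >= 0): OK
Complementary slackness (lambda_i * g_i(x) = 0 for all i): OK

Verdict: yes, KKT holds.

yes


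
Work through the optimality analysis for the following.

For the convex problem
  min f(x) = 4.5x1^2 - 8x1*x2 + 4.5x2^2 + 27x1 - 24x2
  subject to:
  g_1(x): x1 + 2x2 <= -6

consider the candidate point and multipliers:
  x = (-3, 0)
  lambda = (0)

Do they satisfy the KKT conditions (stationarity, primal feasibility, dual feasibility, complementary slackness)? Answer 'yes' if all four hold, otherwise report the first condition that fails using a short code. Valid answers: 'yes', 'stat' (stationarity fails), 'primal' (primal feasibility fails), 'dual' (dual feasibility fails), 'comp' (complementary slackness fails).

Gradient of f: grad f(x) = Q x + c = (0, 0)
Constraint values g_i(x) = a_i^T x - b_i:
  g_1((-3, 0)) = 3
Stationarity residual: grad f(x) + sum_i lambda_i a_i = (0, 0)
  -> stationarity OK
Primal feasibility (all g_i <= 0): FAILS
Dual feasibility (all lambda_i >= 0): OK
Complementary slackness (lambda_i * g_i(x) = 0 for all i): OK

Verdict: the first failing condition is primal_feasibility -> primal.

primal


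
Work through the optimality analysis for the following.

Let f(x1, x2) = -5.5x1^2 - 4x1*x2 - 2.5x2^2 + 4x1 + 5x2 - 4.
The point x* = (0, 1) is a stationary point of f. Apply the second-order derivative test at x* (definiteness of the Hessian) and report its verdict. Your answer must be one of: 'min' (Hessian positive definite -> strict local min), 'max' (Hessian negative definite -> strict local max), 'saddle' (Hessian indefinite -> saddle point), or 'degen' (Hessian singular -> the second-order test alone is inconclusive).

Compute the Hessian H = grad^2 f:
  H = [[-11, -4], [-4, -5]]
Verify stationarity: grad f(x*) = H x* + g = (0, 0).
Eigenvalues of H: -13, -3.
Both eigenvalues < 0, so H is negative definite -> x* is a strict local max.

max


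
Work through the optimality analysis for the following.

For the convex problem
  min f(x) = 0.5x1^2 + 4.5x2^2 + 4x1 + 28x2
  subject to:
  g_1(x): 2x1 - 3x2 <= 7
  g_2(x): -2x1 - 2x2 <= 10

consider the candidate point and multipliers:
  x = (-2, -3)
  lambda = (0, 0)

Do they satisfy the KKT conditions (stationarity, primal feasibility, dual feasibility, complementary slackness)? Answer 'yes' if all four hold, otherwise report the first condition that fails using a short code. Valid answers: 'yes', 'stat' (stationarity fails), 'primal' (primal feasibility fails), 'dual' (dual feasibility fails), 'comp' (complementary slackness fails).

Gradient of f: grad f(x) = Q x + c = (2, 1)
Constraint values g_i(x) = a_i^T x - b_i:
  g_1((-2, -3)) = -2
  g_2((-2, -3)) = 0
Stationarity residual: grad f(x) + sum_i lambda_i a_i = (2, 1)
  -> stationarity FAILS
Primal feasibility (all g_i <= 0): OK
Dual feasibility (all lambda_i >= 0): OK
Complementary slackness (lambda_i * g_i(x) = 0 for all i): OK

Verdict: the first failing condition is stationarity -> stat.

stat


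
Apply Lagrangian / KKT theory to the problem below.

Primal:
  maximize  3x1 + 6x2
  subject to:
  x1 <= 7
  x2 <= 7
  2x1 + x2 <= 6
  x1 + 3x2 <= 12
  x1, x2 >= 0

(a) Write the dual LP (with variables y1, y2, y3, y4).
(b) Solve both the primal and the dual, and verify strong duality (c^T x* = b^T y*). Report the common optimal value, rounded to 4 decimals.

The standard primal-dual pair for 'max c^T x s.t. A x <= b, x >= 0' is:
  Dual:  min b^T y  s.t.  A^T y >= c,  y >= 0.

So the dual LP is:
  minimize  7y1 + 7y2 + 6y3 + 12y4
  subject to:
    y1 + 2y3 + y4 >= 3
    y2 + y3 + 3y4 >= 6
    y1, y2, y3, y4 >= 0

Solving the primal: x* = (1.2, 3.6).
  primal value c^T x* = 25.2.
Solving the dual: y* = (0, 0, 0.6, 1.8).
  dual value b^T y* = 25.2.
Strong duality: c^T x* = b^T y*. Confirmed.

25.2


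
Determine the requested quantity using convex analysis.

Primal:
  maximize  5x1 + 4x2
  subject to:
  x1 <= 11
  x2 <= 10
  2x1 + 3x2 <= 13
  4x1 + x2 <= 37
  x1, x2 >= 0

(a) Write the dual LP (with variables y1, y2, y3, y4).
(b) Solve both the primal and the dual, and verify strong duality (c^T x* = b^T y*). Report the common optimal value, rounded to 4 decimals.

The standard primal-dual pair for 'max c^T x s.t. A x <= b, x >= 0' is:
  Dual:  min b^T y  s.t.  A^T y >= c,  y >= 0.

So the dual LP is:
  minimize  11y1 + 10y2 + 13y3 + 37y4
  subject to:
    y1 + 2y3 + 4y4 >= 5
    y2 + 3y3 + y4 >= 4
    y1, y2, y3, y4 >= 0

Solving the primal: x* = (6.5, 0).
  primal value c^T x* = 32.5.
Solving the dual: y* = (0, 0, 2.5, 0).
  dual value b^T y* = 32.5.
Strong duality: c^T x* = b^T y*. Confirmed.

32.5


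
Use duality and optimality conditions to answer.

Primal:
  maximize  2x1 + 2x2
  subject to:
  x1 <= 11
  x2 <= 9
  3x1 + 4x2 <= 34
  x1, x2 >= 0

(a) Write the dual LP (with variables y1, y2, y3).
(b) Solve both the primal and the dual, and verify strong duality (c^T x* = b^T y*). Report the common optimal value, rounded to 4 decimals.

The standard primal-dual pair for 'max c^T x s.t. A x <= b, x >= 0' is:
  Dual:  min b^T y  s.t.  A^T y >= c,  y >= 0.

So the dual LP is:
  minimize  11y1 + 9y2 + 34y3
  subject to:
    y1 + 3y3 >= 2
    y2 + 4y3 >= 2
    y1, y2, y3 >= 0

Solving the primal: x* = (11, 0.25).
  primal value c^T x* = 22.5.
Solving the dual: y* = (0.5, 0, 0.5).
  dual value b^T y* = 22.5.
Strong duality: c^T x* = b^T y*. Confirmed.

22.5


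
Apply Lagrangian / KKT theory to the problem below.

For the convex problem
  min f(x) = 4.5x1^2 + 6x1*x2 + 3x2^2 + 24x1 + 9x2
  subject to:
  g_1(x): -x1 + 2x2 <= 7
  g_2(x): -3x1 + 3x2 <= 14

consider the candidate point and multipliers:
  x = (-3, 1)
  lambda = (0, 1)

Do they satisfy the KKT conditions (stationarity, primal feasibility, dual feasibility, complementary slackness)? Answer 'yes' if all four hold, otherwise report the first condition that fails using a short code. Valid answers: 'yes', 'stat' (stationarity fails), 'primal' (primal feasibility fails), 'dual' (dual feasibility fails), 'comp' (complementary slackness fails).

Gradient of f: grad f(x) = Q x + c = (3, -3)
Constraint values g_i(x) = a_i^T x - b_i:
  g_1((-3, 1)) = -2
  g_2((-3, 1)) = -2
Stationarity residual: grad f(x) + sum_i lambda_i a_i = (0, 0)
  -> stationarity OK
Primal feasibility (all g_i <= 0): OK
Dual feasibility (all lambda_i >= 0): OK
Complementary slackness (lambda_i * g_i(x) = 0 for all i): FAILS

Verdict: the first failing condition is complementary_slackness -> comp.

comp


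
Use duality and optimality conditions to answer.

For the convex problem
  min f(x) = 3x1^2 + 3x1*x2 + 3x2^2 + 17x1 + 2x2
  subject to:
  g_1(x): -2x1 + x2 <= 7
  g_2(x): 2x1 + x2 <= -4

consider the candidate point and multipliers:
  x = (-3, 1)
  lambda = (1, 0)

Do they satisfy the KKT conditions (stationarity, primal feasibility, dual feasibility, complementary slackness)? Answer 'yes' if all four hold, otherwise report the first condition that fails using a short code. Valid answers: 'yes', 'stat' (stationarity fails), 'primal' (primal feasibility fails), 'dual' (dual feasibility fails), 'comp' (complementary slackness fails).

Gradient of f: grad f(x) = Q x + c = (2, -1)
Constraint values g_i(x) = a_i^T x - b_i:
  g_1((-3, 1)) = 0
  g_2((-3, 1)) = -1
Stationarity residual: grad f(x) + sum_i lambda_i a_i = (0, 0)
  -> stationarity OK
Primal feasibility (all g_i <= 0): OK
Dual feasibility (all lambda_i >= 0): OK
Complementary slackness (lambda_i * g_i(x) = 0 for all i): OK

Verdict: yes, KKT holds.

yes


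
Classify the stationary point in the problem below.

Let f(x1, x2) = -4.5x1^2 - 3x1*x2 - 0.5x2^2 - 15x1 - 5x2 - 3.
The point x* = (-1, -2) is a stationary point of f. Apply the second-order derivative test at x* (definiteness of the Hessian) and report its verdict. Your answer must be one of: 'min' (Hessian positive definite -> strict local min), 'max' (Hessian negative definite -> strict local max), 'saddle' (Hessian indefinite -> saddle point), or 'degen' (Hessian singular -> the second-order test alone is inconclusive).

Compute the Hessian H = grad^2 f:
  H = [[-9, -3], [-3, -1]]
Verify stationarity: grad f(x*) = H x* + g = (0, 0).
Eigenvalues of H: -10, 0.
H has a zero eigenvalue (singular; negative semidefinite but not definite), so H is neither positive definite, negative definite, nor indefinite. The second-order test alone is inconclusive -> degen.
(Indeed, f is constant along the null direction of H through x*, so x* is not a strict local extremum.)

degen


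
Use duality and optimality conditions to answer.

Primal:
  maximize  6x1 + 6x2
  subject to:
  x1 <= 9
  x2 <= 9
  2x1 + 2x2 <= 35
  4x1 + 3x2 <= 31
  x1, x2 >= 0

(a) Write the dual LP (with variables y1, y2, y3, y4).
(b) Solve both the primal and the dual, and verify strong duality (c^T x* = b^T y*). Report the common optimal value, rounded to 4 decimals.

The standard primal-dual pair for 'max c^T x s.t. A x <= b, x >= 0' is:
  Dual:  min b^T y  s.t.  A^T y >= c,  y >= 0.

So the dual LP is:
  minimize  9y1 + 9y2 + 35y3 + 31y4
  subject to:
    y1 + 2y3 + 4y4 >= 6
    y2 + 2y3 + 3y4 >= 6
    y1, y2, y3, y4 >= 0

Solving the primal: x* = (1, 9).
  primal value c^T x* = 60.
Solving the dual: y* = (0, 1.5, 0, 1.5).
  dual value b^T y* = 60.
Strong duality: c^T x* = b^T y*. Confirmed.

60


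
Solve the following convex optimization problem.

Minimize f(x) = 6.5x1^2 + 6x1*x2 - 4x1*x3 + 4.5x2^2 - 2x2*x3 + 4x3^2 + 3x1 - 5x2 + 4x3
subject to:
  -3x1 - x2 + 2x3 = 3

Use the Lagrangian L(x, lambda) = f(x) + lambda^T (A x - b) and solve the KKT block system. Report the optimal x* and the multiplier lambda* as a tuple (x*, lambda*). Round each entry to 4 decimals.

Form the Lagrangian:
  L(x, lambda) = (1/2) x^T Q x + c^T x + lambda^T (A x - b)
Stationarity (grad_x L = 0): Q x + c + A^T lambda = 0.
Primal feasibility: A x = b.

This gives the KKT block system:
  [ Q   A^T ] [ x     ]   [-c ]
  [ A    0  ] [ lambda ] = [ b ]

Solving the linear system:
  x*      = (-1.5492, 1.2049, -0.2213)
  lambda* = (-3.0082)
  f(x*)   = -1.2664

x* = (-1.5492, 1.2049, -0.2213), lambda* = (-3.0082)


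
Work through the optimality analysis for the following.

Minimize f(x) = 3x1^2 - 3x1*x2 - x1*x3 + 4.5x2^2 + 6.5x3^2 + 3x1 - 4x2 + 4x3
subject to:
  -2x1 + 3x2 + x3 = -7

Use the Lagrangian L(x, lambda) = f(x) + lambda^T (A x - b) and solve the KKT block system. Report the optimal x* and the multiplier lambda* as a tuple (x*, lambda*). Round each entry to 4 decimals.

Form the Lagrangian:
  L(x, lambda) = (1/2) x^T Q x + c^T x + lambda^T (A x - b)
Stationarity (grad_x L = 0): Q x + c + A^T lambda = 0.
Primal feasibility: A x = b.

This gives the KKT block system:
  [ Q   A^T ] [ x     ]   [-c ]
  [ A    0  ] [ lambda ] = [ b ]

Solving the linear system:
  x*      = (0.8583, -1.5083, -0.7583)
  lambda* = (6.7167)
  f(x*)   = 26.2958

x* = (0.8583, -1.5083, -0.7583), lambda* = (6.7167)


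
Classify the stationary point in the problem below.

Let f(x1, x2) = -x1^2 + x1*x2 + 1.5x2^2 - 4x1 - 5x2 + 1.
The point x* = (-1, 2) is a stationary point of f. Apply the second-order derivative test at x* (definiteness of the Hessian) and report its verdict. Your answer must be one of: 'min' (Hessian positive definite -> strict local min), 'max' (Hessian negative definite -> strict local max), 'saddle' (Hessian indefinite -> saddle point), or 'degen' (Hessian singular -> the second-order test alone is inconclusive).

Compute the Hessian H = grad^2 f:
  H = [[-2, 1], [1, 3]]
Verify stationarity: grad f(x*) = H x* + g = (0, 0).
Eigenvalues of H: -2.1926, 3.1926.
Eigenvalues have mixed signs, so H is indefinite -> x* is a saddle point.

saddle


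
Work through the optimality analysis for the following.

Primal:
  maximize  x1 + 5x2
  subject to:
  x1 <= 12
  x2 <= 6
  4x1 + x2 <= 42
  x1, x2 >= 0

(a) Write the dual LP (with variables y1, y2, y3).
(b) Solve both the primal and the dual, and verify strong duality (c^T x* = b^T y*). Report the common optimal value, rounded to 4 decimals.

The standard primal-dual pair for 'max c^T x s.t. A x <= b, x >= 0' is:
  Dual:  min b^T y  s.t.  A^T y >= c,  y >= 0.

So the dual LP is:
  minimize  12y1 + 6y2 + 42y3
  subject to:
    y1 + 4y3 >= 1
    y2 + y3 >= 5
    y1, y2, y3 >= 0

Solving the primal: x* = (9, 6).
  primal value c^T x* = 39.
Solving the dual: y* = (0, 4.75, 0.25).
  dual value b^T y* = 39.
Strong duality: c^T x* = b^T y*. Confirmed.

39


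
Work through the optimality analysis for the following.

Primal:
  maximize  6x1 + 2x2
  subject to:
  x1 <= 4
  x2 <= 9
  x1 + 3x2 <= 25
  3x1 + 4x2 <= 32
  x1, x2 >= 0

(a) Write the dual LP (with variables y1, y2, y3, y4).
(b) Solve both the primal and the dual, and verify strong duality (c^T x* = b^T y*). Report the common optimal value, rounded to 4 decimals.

The standard primal-dual pair for 'max c^T x s.t. A x <= b, x >= 0' is:
  Dual:  min b^T y  s.t.  A^T y >= c,  y >= 0.

So the dual LP is:
  minimize  4y1 + 9y2 + 25y3 + 32y4
  subject to:
    y1 + y3 + 3y4 >= 6
    y2 + 3y3 + 4y4 >= 2
    y1, y2, y3, y4 >= 0

Solving the primal: x* = (4, 5).
  primal value c^T x* = 34.
Solving the dual: y* = (4.5, 0, 0, 0.5).
  dual value b^T y* = 34.
Strong duality: c^T x* = b^T y*. Confirmed.

34


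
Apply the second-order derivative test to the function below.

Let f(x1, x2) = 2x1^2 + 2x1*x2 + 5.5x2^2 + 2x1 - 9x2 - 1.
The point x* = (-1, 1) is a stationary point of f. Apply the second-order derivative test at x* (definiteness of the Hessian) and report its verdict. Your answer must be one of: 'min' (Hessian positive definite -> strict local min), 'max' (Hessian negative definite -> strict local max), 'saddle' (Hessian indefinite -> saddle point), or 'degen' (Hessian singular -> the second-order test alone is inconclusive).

Compute the Hessian H = grad^2 f:
  H = [[4, 2], [2, 11]]
Verify stationarity: grad f(x*) = H x* + g = (0, 0).
Eigenvalues of H: 3.4689, 11.5311.
Both eigenvalues > 0, so H is positive definite -> x* is a strict local min.

min


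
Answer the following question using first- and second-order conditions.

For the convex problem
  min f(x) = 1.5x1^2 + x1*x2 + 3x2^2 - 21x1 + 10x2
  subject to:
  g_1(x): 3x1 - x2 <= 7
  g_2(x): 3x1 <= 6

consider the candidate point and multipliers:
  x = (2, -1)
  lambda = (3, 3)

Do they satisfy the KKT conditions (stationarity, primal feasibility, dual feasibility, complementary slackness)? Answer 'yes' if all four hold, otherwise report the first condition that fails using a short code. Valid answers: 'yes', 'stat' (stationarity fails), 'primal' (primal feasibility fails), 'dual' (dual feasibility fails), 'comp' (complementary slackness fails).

Gradient of f: grad f(x) = Q x + c = (-16, 6)
Constraint values g_i(x) = a_i^T x - b_i:
  g_1((2, -1)) = 0
  g_2((2, -1)) = 0
Stationarity residual: grad f(x) + sum_i lambda_i a_i = (2, 3)
  -> stationarity FAILS
Primal feasibility (all g_i <= 0): OK
Dual feasibility (all lambda_i >= 0): OK
Complementary slackness (lambda_i * g_i(x) = 0 for all i): OK

Verdict: the first failing condition is stationarity -> stat.

stat


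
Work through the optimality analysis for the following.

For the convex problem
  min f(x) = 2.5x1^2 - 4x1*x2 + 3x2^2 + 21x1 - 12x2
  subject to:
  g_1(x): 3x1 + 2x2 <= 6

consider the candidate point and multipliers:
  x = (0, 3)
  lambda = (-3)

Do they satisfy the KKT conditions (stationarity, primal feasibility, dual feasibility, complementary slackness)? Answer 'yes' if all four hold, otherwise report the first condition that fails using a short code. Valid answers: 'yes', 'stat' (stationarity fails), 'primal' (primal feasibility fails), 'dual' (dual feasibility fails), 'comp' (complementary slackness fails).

Gradient of f: grad f(x) = Q x + c = (9, 6)
Constraint values g_i(x) = a_i^T x - b_i:
  g_1((0, 3)) = 0
Stationarity residual: grad f(x) + sum_i lambda_i a_i = (0, 0)
  -> stationarity OK
Primal feasibility (all g_i <= 0): OK
Dual feasibility (all lambda_i >= 0): FAILS
Complementary slackness (lambda_i * g_i(x) = 0 for all i): OK

Verdict: the first failing condition is dual_feasibility -> dual.

dual


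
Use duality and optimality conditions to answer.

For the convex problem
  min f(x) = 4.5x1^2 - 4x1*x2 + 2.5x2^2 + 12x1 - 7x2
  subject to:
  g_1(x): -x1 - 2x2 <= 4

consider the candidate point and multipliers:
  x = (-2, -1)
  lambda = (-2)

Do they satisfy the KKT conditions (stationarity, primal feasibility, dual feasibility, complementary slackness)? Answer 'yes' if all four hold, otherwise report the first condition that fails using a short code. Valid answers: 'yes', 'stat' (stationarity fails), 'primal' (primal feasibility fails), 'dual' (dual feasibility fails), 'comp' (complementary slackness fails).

Gradient of f: grad f(x) = Q x + c = (-2, -4)
Constraint values g_i(x) = a_i^T x - b_i:
  g_1((-2, -1)) = 0
Stationarity residual: grad f(x) + sum_i lambda_i a_i = (0, 0)
  -> stationarity OK
Primal feasibility (all g_i <= 0): OK
Dual feasibility (all lambda_i >= 0): FAILS
Complementary slackness (lambda_i * g_i(x) = 0 for all i): OK

Verdict: the first failing condition is dual_feasibility -> dual.

dual


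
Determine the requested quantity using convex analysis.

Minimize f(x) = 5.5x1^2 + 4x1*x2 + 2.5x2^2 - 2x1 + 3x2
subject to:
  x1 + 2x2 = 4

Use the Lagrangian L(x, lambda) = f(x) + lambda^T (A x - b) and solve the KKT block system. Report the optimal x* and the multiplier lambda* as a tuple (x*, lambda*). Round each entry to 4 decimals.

Form the Lagrangian:
  L(x, lambda) = (1/2) x^T Q x + c^T x + lambda^T (A x - b)
Stationarity (grad_x L = 0): Q x + c + A^T lambda = 0.
Primal feasibility: A x = b.

This gives the KKT block system:
  [ Q   A^T ] [ x     ]   [-c ]
  [ A    0  ] [ lambda ] = [ b ]

Solving the linear system:
  x*      = (0.0606, 1.9697)
  lambda* = (-6.5455)
  f(x*)   = 15.9848

x* = (0.0606, 1.9697), lambda* = (-6.5455)


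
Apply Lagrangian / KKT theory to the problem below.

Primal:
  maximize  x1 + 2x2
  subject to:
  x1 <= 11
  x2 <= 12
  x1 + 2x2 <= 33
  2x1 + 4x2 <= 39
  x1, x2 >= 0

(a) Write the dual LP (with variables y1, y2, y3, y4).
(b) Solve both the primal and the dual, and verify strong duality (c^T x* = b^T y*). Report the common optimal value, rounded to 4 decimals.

The standard primal-dual pair for 'max c^T x s.t. A x <= b, x >= 0' is:
  Dual:  min b^T y  s.t.  A^T y >= c,  y >= 0.

So the dual LP is:
  minimize  11y1 + 12y2 + 33y3 + 39y4
  subject to:
    y1 + y3 + 2y4 >= 1
    y2 + 2y3 + 4y4 >= 2
    y1, y2, y3, y4 >= 0

Solving the primal: x* = (0, 9.75).
  primal value c^T x* = 19.5.
Solving the dual: y* = (0, 0, 0, 0.5).
  dual value b^T y* = 19.5.
Strong duality: c^T x* = b^T y*. Confirmed.

19.5


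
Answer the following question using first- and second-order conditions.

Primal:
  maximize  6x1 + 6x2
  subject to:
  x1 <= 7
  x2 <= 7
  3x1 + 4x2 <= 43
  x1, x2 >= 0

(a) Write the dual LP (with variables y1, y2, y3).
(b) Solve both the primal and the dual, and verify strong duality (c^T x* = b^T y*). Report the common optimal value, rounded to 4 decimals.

The standard primal-dual pair for 'max c^T x s.t. A x <= b, x >= 0' is:
  Dual:  min b^T y  s.t.  A^T y >= c,  y >= 0.

So the dual LP is:
  minimize  7y1 + 7y2 + 43y3
  subject to:
    y1 + 3y3 >= 6
    y2 + 4y3 >= 6
    y1, y2, y3 >= 0

Solving the primal: x* = (7, 5.5).
  primal value c^T x* = 75.
Solving the dual: y* = (1.5, 0, 1.5).
  dual value b^T y* = 75.
Strong duality: c^T x* = b^T y*. Confirmed.

75


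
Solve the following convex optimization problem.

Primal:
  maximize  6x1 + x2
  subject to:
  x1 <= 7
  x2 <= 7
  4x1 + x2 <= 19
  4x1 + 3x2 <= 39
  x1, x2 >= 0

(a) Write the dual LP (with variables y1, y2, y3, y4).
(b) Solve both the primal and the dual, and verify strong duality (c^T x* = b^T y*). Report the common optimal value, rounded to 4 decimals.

The standard primal-dual pair for 'max c^T x s.t. A x <= b, x >= 0' is:
  Dual:  min b^T y  s.t.  A^T y >= c,  y >= 0.

So the dual LP is:
  minimize  7y1 + 7y2 + 19y3 + 39y4
  subject to:
    y1 + 4y3 + 4y4 >= 6
    y2 + y3 + 3y4 >= 1
    y1, y2, y3, y4 >= 0

Solving the primal: x* = (4.75, 0).
  primal value c^T x* = 28.5.
Solving the dual: y* = (0, 0, 1.5, 0).
  dual value b^T y* = 28.5.
Strong duality: c^T x* = b^T y*. Confirmed.

28.5


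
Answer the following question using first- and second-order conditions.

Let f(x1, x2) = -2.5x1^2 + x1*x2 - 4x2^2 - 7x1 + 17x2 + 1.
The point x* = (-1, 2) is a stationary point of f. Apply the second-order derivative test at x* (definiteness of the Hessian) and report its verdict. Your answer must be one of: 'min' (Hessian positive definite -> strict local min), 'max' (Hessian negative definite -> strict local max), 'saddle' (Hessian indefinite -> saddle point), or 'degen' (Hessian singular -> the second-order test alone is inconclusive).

Compute the Hessian H = grad^2 f:
  H = [[-5, 1], [1, -8]]
Verify stationarity: grad f(x*) = H x* + g = (0, 0).
Eigenvalues of H: -8.3028, -4.6972.
Both eigenvalues < 0, so H is negative definite -> x* is a strict local max.

max


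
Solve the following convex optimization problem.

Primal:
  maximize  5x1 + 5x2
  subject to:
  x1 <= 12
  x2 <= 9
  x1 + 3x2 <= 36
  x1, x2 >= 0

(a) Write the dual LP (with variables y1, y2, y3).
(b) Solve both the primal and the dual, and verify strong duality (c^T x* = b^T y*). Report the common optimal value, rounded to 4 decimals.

The standard primal-dual pair for 'max c^T x s.t. A x <= b, x >= 0' is:
  Dual:  min b^T y  s.t.  A^T y >= c,  y >= 0.

So the dual LP is:
  minimize  12y1 + 9y2 + 36y3
  subject to:
    y1 + y3 >= 5
    y2 + 3y3 >= 5
    y1, y2, y3 >= 0

Solving the primal: x* = (12, 8).
  primal value c^T x* = 100.
Solving the dual: y* = (3.3333, 0, 1.6667).
  dual value b^T y* = 100.
Strong duality: c^T x* = b^T y*. Confirmed.

100


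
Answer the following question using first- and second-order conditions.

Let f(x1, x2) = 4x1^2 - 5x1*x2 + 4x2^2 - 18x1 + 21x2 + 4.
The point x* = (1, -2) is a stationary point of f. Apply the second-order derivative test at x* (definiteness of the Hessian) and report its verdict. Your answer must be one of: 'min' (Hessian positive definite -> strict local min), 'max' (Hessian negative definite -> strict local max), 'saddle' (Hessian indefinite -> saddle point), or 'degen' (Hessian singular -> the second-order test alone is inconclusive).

Compute the Hessian H = grad^2 f:
  H = [[8, -5], [-5, 8]]
Verify stationarity: grad f(x*) = H x* + g = (0, 0).
Eigenvalues of H: 3, 13.
Both eigenvalues > 0, so H is positive definite -> x* is a strict local min.

min


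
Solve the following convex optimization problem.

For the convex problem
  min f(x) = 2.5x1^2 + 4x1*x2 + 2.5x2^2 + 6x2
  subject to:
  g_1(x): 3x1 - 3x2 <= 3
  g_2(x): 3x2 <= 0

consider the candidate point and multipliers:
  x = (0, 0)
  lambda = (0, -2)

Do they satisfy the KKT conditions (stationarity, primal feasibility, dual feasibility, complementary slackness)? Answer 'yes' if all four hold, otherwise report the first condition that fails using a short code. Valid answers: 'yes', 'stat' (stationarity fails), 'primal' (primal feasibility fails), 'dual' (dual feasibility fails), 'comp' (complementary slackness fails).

Gradient of f: grad f(x) = Q x + c = (0, 6)
Constraint values g_i(x) = a_i^T x - b_i:
  g_1((0, 0)) = -3
  g_2((0, 0)) = 0
Stationarity residual: grad f(x) + sum_i lambda_i a_i = (0, 0)
  -> stationarity OK
Primal feasibility (all g_i <= 0): OK
Dual feasibility (all lambda_i >= 0): FAILS
Complementary slackness (lambda_i * g_i(x) = 0 for all i): OK

Verdict: the first failing condition is dual_feasibility -> dual.

dual


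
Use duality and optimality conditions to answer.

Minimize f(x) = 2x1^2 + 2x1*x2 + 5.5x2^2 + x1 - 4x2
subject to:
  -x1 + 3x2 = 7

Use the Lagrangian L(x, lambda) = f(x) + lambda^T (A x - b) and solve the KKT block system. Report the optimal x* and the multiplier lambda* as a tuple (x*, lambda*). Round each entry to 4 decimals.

Form the Lagrangian:
  L(x, lambda) = (1/2) x^T Q x + c^T x + lambda^T (A x - b)
Stationarity (grad_x L = 0): Q x + c + A^T lambda = 0.
Primal feasibility: A x = b.

This gives the KKT block system:
  [ Q   A^T ] [ x     ]   [-c ]
  [ A    0  ] [ lambda ] = [ b ]

Solving the linear system:
  x*      = (-1.9661, 1.678)
  lambda* = (-3.5085)
  f(x*)   = 7.9407

x* = (-1.9661, 1.678), lambda* = (-3.5085)


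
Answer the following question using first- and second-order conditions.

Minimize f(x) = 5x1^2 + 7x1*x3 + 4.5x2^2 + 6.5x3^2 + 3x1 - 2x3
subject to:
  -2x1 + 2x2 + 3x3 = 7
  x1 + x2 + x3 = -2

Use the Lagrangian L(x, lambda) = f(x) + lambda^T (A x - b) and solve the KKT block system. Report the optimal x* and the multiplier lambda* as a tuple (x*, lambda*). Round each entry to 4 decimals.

Form the Lagrangian:
  L(x, lambda) = (1/2) x^T Q x + c^T x + lambda^T (A x - b)
Stationarity (grad_x L = 0): Q x + c + A^T lambda = 0.
Primal feasibility: A x = b.

This gives the KKT block system:
  [ Q   A^T ] [ x     ]   [-c ]
  [ A    0  ] [ lambda ] = [ b ]

Solving the linear system:
  x*      = (-2.4629, -0.6854, 1.1483)
  lambda* = (-1.8557, 9.8798)
  f(x*)   = 11.5321

x* = (-2.4629, -0.6854, 1.1483), lambda* = (-1.8557, 9.8798)


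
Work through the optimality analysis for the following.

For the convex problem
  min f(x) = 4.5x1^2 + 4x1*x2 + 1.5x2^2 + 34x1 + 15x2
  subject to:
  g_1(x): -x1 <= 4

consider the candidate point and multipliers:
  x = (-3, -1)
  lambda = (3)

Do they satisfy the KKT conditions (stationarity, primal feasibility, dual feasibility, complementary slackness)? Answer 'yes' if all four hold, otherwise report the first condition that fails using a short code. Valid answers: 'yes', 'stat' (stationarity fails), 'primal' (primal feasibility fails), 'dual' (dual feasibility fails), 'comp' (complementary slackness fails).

Gradient of f: grad f(x) = Q x + c = (3, 0)
Constraint values g_i(x) = a_i^T x - b_i:
  g_1((-3, -1)) = -1
Stationarity residual: grad f(x) + sum_i lambda_i a_i = (0, 0)
  -> stationarity OK
Primal feasibility (all g_i <= 0): OK
Dual feasibility (all lambda_i >= 0): OK
Complementary slackness (lambda_i * g_i(x) = 0 for all i): FAILS

Verdict: the first failing condition is complementary_slackness -> comp.

comp


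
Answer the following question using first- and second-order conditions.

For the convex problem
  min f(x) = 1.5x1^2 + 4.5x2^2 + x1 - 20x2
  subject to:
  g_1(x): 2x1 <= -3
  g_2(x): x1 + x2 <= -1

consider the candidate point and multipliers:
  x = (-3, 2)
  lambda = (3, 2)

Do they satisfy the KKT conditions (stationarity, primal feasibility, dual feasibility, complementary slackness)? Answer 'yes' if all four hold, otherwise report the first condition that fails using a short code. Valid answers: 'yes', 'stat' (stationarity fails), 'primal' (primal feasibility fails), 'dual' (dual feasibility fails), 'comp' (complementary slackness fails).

Gradient of f: grad f(x) = Q x + c = (-8, -2)
Constraint values g_i(x) = a_i^T x - b_i:
  g_1((-3, 2)) = -3
  g_2((-3, 2)) = 0
Stationarity residual: grad f(x) + sum_i lambda_i a_i = (0, 0)
  -> stationarity OK
Primal feasibility (all g_i <= 0): OK
Dual feasibility (all lambda_i >= 0): OK
Complementary slackness (lambda_i * g_i(x) = 0 for all i): FAILS

Verdict: the first failing condition is complementary_slackness -> comp.

comp


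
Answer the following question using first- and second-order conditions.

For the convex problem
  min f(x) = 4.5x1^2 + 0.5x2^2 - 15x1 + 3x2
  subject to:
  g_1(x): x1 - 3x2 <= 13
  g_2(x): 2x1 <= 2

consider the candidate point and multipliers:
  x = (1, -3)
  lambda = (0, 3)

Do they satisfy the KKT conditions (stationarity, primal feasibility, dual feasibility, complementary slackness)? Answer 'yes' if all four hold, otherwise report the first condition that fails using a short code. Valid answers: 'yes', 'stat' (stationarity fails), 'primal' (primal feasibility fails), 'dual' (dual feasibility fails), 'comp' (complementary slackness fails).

Gradient of f: grad f(x) = Q x + c = (-6, 0)
Constraint values g_i(x) = a_i^T x - b_i:
  g_1((1, -3)) = -3
  g_2((1, -3)) = 0
Stationarity residual: grad f(x) + sum_i lambda_i a_i = (0, 0)
  -> stationarity OK
Primal feasibility (all g_i <= 0): OK
Dual feasibility (all lambda_i >= 0): OK
Complementary slackness (lambda_i * g_i(x) = 0 for all i): OK

Verdict: yes, KKT holds.

yes


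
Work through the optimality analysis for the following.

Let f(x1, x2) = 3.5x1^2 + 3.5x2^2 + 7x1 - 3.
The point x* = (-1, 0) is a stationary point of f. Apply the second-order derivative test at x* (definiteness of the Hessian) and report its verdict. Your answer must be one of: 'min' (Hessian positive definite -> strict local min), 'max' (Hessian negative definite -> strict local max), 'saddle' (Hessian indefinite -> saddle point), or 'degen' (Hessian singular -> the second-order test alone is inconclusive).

Compute the Hessian H = grad^2 f:
  H = [[7, 0], [0, 7]]
Verify stationarity: grad f(x*) = H x* + g = (0, 0).
Eigenvalues of H: 7, 7.
Both eigenvalues > 0, so H is positive definite -> x* is a strict local min.

min


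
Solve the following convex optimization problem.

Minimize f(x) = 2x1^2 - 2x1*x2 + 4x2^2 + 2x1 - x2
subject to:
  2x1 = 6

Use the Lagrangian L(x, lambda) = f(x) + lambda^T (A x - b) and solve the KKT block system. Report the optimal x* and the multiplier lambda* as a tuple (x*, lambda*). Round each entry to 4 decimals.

Form the Lagrangian:
  L(x, lambda) = (1/2) x^T Q x + c^T x + lambda^T (A x - b)
Stationarity (grad_x L = 0): Q x + c + A^T lambda = 0.
Primal feasibility: A x = b.

This gives the KKT block system:
  [ Q   A^T ] [ x     ]   [-c ]
  [ A    0  ] [ lambda ] = [ b ]

Solving the linear system:
  x*      = (3, 0.875)
  lambda* = (-6.125)
  f(x*)   = 20.9375

x* = (3, 0.875), lambda* = (-6.125)


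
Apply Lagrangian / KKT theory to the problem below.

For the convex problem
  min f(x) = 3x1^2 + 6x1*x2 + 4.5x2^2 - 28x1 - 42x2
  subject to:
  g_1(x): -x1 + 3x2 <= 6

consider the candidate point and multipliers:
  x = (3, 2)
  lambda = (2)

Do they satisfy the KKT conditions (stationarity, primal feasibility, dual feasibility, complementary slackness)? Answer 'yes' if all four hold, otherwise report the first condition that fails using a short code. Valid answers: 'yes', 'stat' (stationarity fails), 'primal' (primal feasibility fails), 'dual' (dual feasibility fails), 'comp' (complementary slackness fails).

Gradient of f: grad f(x) = Q x + c = (2, -6)
Constraint values g_i(x) = a_i^T x - b_i:
  g_1((3, 2)) = -3
Stationarity residual: grad f(x) + sum_i lambda_i a_i = (0, 0)
  -> stationarity OK
Primal feasibility (all g_i <= 0): OK
Dual feasibility (all lambda_i >= 0): OK
Complementary slackness (lambda_i * g_i(x) = 0 for all i): FAILS

Verdict: the first failing condition is complementary_slackness -> comp.

comp


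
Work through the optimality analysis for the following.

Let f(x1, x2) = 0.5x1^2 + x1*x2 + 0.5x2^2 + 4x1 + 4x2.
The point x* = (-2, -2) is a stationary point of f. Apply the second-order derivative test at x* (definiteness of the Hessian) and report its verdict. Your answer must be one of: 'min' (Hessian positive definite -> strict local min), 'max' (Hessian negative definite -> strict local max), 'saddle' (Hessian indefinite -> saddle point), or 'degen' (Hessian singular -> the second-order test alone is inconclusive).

Compute the Hessian H = grad^2 f:
  H = [[1, 1], [1, 1]]
Verify stationarity: grad f(x*) = H x* + g = (0, 0).
Eigenvalues of H: 0, 2.
H has a zero eigenvalue (singular; positive semidefinite but not definite), so H is neither positive definite, negative definite, nor indefinite. The second-order test alone is inconclusive -> degen.
(Indeed, f is constant along the null direction of H through x*, so x* is not a strict local extremum.)

degen


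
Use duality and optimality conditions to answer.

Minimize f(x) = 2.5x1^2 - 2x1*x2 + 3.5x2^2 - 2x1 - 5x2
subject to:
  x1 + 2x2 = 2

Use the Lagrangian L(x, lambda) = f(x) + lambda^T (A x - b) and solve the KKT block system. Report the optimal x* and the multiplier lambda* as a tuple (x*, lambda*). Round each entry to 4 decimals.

Form the Lagrangian:
  L(x, lambda) = (1/2) x^T Q x + c^T x + lambda^T (A x - b)
Stationarity (grad_x L = 0): Q x + c + A^T lambda = 0.
Primal feasibility: A x = b.

This gives the KKT block system:
  [ Q   A^T ] [ x     ]   [-c ]
  [ A    0  ] [ lambda ] = [ b ]

Solving the linear system:
  x*      = (0.5714, 0.7143)
  lambda* = (0.5714)
  f(x*)   = -2.9286

x* = (0.5714, 0.7143), lambda* = (0.5714)


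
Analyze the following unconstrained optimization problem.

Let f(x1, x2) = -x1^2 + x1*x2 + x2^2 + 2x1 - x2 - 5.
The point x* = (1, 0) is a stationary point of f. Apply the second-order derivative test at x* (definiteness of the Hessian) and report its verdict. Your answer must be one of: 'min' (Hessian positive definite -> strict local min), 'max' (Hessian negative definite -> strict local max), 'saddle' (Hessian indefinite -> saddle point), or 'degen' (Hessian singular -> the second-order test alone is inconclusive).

Compute the Hessian H = grad^2 f:
  H = [[-2, 1], [1, 2]]
Verify stationarity: grad f(x*) = H x* + g = (0, 0).
Eigenvalues of H: -2.2361, 2.2361.
Eigenvalues have mixed signs, so H is indefinite -> x* is a saddle point.

saddle


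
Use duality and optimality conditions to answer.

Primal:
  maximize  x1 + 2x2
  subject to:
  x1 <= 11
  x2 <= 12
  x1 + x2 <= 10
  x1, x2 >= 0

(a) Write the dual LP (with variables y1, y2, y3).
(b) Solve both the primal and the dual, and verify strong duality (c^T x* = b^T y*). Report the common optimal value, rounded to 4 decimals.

The standard primal-dual pair for 'max c^T x s.t. A x <= b, x >= 0' is:
  Dual:  min b^T y  s.t.  A^T y >= c,  y >= 0.

So the dual LP is:
  minimize  11y1 + 12y2 + 10y3
  subject to:
    y1 + y3 >= 1
    y2 + y3 >= 2
    y1, y2, y3 >= 0

Solving the primal: x* = (0, 10).
  primal value c^T x* = 20.
Solving the dual: y* = (0, 0, 2).
  dual value b^T y* = 20.
Strong duality: c^T x* = b^T y*. Confirmed.

20


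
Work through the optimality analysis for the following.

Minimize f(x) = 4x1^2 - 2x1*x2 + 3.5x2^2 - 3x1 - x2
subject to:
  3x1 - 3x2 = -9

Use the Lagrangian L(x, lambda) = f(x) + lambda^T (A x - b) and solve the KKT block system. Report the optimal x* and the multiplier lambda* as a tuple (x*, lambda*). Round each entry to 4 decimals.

Form the Lagrangian:
  L(x, lambda) = (1/2) x^T Q x + c^T x + lambda^T (A x - b)
Stationarity (grad_x L = 0): Q x + c + A^T lambda = 0.
Primal feasibility: A x = b.

This gives the KKT block system:
  [ Q   A^T ] [ x     ]   [-c ]
  [ A    0  ] [ lambda ] = [ b ]

Solving the linear system:
  x*      = (-1, 2)
  lambda* = (5)
  f(x*)   = 23

x* = (-1, 2), lambda* = (5)


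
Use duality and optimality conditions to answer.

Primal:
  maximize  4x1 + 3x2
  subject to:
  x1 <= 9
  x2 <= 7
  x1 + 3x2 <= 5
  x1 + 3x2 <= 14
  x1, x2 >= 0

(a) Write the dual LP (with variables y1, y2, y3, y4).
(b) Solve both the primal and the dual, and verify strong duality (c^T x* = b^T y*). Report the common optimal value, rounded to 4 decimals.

The standard primal-dual pair for 'max c^T x s.t. A x <= b, x >= 0' is:
  Dual:  min b^T y  s.t.  A^T y >= c,  y >= 0.

So the dual LP is:
  minimize  9y1 + 7y2 + 5y3 + 14y4
  subject to:
    y1 + y3 + y4 >= 4
    y2 + 3y3 + 3y4 >= 3
    y1, y2, y3, y4 >= 0

Solving the primal: x* = (5, 0).
  primal value c^T x* = 20.
Solving the dual: y* = (0, 0, 4, 0).
  dual value b^T y* = 20.
Strong duality: c^T x* = b^T y*. Confirmed.

20


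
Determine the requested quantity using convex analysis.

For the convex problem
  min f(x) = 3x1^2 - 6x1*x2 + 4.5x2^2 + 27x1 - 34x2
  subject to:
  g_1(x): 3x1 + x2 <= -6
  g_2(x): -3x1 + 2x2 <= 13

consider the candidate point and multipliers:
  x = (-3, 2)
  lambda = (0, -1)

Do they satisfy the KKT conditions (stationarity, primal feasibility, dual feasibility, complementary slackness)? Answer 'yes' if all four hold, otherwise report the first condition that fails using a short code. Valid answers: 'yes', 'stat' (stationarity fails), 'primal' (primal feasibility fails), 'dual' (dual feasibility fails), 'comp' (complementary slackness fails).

Gradient of f: grad f(x) = Q x + c = (-3, 2)
Constraint values g_i(x) = a_i^T x - b_i:
  g_1((-3, 2)) = -1
  g_2((-3, 2)) = 0
Stationarity residual: grad f(x) + sum_i lambda_i a_i = (0, 0)
  -> stationarity OK
Primal feasibility (all g_i <= 0): OK
Dual feasibility (all lambda_i >= 0): FAILS
Complementary slackness (lambda_i * g_i(x) = 0 for all i): OK

Verdict: the first failing condition is dual_feasibility -> dual.

dual


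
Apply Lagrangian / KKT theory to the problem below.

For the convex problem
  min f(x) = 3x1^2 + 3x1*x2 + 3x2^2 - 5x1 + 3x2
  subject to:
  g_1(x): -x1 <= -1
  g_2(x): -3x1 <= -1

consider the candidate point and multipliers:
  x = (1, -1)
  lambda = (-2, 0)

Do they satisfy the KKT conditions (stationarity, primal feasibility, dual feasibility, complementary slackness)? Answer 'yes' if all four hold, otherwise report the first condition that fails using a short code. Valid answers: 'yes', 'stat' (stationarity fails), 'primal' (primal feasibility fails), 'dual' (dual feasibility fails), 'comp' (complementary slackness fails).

Gradient of f: grad f(x) = Q x + c = (-2, 0)
Constraint values g_i(x) = a_i^T x - b_i:
  g_1((1, -1)) = 0
  g_2((1, -1)) = -2
Stationarity residual: grad f(x) + sum_i lambda_i a_i = (0, 0)
  -> stationarity OK
Primal feasibility (all g_i <= 0): OK
Dual feasibility (all lambda_i >= 0): FAILS
Complementary slackness (lambda_i * g_i(x) = 0 for all i): OK

Verdict: the first failing condition is dual_feasibility -> dual.

dual
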